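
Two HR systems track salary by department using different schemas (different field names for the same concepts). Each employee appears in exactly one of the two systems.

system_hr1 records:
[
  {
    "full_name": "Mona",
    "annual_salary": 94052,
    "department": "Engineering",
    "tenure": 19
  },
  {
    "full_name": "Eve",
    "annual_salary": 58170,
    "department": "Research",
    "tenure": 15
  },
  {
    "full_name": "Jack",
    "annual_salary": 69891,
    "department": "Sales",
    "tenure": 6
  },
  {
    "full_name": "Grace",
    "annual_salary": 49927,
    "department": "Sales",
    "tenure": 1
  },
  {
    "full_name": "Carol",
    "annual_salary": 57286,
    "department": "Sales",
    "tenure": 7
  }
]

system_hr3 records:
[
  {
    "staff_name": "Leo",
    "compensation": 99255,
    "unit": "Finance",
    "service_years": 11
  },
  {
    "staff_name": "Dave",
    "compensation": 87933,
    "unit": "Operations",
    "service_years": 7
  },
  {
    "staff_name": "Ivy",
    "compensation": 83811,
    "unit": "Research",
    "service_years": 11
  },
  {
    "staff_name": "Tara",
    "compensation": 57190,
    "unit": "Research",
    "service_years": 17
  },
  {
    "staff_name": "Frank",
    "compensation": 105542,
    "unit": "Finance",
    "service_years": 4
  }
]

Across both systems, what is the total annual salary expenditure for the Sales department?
177104

Schema mappings:
- "department" (system_hr1) = "unit" (system_hr3) = department
- "annual_salary" (system_hr1) = "compensation" (system_hr3) = salary

Sales salaries from system_hr1: 177104
Sales salaries from system_hr3: 0

Total: 177104 + 0 = 177104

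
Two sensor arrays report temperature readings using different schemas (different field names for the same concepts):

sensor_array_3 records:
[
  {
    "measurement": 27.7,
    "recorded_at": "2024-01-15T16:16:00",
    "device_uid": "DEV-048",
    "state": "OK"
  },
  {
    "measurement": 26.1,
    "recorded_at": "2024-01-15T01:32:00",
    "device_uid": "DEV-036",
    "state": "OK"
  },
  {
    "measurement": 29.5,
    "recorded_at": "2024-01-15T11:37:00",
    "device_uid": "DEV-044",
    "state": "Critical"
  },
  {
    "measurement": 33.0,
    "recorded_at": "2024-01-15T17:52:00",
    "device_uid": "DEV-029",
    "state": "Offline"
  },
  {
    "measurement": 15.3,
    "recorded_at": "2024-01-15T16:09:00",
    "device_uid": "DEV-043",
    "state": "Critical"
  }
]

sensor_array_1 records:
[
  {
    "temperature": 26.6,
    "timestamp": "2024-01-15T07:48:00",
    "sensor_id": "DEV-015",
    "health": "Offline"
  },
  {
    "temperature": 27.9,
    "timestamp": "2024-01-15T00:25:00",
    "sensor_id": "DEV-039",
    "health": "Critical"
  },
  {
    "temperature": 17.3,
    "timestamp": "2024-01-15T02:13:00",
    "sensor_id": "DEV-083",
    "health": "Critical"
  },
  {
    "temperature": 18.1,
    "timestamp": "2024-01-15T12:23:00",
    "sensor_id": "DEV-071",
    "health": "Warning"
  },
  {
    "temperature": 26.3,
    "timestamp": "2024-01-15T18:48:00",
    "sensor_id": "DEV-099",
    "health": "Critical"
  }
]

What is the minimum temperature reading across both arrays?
15.3

Schema mapping: "measurement" (sensor_array_3) = "temperature" (sensor_array_1) = temperature reading

Minimum in sensor_array_3: 15.3
Minimum in sensor_array_1: 17.3

Overall minimum: min(15.3, 17.3) = 15.3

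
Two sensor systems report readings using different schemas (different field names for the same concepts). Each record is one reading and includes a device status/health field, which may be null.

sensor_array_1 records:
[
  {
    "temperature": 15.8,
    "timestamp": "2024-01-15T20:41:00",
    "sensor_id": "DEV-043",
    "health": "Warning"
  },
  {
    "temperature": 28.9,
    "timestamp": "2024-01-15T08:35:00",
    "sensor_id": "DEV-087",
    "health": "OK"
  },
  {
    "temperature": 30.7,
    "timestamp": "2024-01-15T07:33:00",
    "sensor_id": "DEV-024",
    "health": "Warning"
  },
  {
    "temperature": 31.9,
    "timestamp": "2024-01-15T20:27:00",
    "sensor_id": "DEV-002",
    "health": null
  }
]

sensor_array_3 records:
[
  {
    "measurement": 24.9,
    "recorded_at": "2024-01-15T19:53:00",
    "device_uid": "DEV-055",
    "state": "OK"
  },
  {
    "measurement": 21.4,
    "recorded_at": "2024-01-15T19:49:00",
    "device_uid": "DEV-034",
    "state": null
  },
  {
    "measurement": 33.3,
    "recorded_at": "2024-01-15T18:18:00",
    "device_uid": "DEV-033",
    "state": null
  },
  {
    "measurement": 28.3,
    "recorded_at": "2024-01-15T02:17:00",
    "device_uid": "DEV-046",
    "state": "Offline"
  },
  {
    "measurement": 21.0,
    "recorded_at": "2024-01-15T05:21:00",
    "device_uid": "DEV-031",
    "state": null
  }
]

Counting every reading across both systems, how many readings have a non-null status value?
5

Schema mapping: "health" (sensor_array_1) = "state" (sensor_array_3) = status

Non-null in sensor_array_1: 3
Non-null in sensor_array_3: 2

Total non-null: 3 + 2 = 5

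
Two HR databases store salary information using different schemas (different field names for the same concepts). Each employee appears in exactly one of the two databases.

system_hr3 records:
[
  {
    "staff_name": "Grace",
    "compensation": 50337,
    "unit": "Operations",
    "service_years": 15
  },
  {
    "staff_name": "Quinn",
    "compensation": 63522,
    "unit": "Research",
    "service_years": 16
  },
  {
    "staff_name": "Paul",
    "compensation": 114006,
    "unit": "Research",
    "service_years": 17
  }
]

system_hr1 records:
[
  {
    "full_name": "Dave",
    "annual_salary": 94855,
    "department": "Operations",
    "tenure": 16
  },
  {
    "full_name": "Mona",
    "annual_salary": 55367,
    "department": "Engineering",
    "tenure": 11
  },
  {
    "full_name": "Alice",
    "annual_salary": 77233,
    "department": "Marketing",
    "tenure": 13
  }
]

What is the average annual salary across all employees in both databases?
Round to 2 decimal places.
75886.67

Schema mapping: "compensation" (system_hr3) = "annual_salary" (system_hr1) = annual salary

All salaries: [50337, 63522, 114006, 94855, 55367, 77233]
Sum: 455320
Count: 6
Average: 455320 / 6 = 75886.67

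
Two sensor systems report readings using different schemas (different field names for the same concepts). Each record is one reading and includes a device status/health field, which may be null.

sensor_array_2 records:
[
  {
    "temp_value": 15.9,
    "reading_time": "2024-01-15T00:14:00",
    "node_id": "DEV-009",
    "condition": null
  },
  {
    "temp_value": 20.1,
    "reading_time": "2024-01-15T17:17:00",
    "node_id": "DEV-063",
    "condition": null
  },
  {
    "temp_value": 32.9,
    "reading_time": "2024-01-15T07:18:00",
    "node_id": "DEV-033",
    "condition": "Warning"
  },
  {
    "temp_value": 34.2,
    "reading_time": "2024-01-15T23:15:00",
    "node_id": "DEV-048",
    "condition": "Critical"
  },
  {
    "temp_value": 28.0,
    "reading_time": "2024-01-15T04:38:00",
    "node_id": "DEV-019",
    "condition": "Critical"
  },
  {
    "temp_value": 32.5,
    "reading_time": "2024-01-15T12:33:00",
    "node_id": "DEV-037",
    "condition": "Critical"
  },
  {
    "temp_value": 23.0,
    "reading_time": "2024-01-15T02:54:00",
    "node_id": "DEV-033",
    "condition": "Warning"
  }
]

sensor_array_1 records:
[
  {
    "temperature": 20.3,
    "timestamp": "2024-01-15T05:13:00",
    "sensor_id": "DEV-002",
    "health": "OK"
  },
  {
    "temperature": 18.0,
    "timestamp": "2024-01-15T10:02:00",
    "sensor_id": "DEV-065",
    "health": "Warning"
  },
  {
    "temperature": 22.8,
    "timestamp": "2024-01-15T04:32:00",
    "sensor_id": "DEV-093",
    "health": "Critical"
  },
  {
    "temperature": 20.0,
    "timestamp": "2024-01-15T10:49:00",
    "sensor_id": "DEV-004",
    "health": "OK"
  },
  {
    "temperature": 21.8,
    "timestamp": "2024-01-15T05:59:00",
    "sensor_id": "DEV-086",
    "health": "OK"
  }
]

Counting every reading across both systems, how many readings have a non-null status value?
10

Schema mapping: "condition" (sensor_array_2) = "health" (sensor_array_1) = status

Non-null in sensor_array_2: 5
Non-null in sensor_array_1: 5

Total non-null: 5 + 5 = 10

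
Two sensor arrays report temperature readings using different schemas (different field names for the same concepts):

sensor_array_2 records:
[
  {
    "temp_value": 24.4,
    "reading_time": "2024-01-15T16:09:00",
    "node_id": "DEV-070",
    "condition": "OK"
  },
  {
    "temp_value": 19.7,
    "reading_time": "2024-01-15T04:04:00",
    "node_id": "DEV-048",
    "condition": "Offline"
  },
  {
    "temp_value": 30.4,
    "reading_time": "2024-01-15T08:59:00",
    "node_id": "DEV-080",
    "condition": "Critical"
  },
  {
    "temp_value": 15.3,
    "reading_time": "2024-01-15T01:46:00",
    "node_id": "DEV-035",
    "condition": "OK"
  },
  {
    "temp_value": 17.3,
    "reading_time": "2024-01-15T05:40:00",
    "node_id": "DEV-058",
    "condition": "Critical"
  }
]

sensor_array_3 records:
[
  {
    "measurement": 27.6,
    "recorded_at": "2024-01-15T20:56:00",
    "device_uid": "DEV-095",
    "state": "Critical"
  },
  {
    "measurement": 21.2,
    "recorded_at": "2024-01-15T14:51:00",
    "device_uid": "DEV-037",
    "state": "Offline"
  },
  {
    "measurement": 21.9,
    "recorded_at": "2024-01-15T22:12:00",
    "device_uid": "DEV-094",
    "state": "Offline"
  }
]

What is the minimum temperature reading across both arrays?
15.3

Schema mapping: "temp_value" (sensor_array_2) = "measurement" (sensor_array_3) = temperature reading

Minimum in sensor_array_2: 15.3
Minimum in sensor_array_3: 21.2

Overall minimum: min(15.3, 21.2) = 15.3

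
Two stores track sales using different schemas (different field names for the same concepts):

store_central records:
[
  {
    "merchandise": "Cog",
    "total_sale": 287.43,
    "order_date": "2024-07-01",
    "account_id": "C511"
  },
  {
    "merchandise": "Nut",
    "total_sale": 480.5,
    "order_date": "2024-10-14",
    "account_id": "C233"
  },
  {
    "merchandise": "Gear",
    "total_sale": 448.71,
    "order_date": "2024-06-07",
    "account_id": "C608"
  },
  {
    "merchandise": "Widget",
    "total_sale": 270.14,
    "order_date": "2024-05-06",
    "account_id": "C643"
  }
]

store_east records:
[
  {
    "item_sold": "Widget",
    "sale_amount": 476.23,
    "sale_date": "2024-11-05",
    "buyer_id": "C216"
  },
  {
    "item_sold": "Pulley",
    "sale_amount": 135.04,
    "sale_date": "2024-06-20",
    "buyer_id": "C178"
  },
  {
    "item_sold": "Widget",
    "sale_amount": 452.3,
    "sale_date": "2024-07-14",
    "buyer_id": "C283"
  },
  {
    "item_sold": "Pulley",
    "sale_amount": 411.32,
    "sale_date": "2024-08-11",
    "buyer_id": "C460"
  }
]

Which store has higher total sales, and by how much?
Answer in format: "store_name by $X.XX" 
store_central by $11.89

Schema mapping: "total_sale" (store_central) = "sale_amount" (store_east) = sale amount

Total for store_central: 1486.78
Total for store_east: 1474.89

Difference: |1486.78 - 1474.89| = 11.89
store_central has higher sales by $11.89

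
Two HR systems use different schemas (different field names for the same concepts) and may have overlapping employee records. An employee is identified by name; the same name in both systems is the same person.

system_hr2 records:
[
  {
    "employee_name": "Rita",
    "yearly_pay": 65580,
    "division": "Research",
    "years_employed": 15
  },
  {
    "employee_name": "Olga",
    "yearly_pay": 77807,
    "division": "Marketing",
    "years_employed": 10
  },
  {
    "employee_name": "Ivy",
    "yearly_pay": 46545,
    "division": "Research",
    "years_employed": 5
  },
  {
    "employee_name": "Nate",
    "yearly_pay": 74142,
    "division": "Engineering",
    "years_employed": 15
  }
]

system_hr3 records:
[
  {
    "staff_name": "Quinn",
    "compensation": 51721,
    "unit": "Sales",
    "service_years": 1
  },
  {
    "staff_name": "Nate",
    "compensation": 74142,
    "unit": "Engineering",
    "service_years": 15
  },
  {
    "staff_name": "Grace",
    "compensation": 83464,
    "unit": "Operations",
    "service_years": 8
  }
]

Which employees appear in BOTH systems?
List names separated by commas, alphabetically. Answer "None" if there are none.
Nate

Schema mapping: "employee_name" (system_hr2) = "staff_name" (system_hr3) = employee name

Names in system_hr2: ['Ivy', 'Nate', 'Olga', 'Rita']
Names in system_hr3: ['Grace', 'Nate', 'Quinn']

Intersection: ['Nate']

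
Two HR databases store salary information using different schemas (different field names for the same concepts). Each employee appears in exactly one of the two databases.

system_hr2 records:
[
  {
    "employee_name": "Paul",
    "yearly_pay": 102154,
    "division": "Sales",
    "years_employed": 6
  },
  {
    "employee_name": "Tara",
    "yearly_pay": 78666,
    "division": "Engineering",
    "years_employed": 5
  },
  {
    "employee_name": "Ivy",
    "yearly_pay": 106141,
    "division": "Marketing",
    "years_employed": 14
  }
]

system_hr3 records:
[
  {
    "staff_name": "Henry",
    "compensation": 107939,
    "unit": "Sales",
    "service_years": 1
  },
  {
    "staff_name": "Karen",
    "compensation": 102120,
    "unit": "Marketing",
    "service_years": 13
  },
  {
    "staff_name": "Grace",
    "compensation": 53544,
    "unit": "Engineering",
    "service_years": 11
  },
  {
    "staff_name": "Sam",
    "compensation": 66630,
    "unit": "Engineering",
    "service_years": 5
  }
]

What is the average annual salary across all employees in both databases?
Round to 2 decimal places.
88170.57

Schema mapping: "yearly_pay" (system_hr2) = "compensation" (system_hr3) = annual salary

All salaries: [102154, 78666, 106141, 107939, 102120, 53544, 66630]
Sum: 617194
Count: 7
Average: 617194 / 7 = 88170.57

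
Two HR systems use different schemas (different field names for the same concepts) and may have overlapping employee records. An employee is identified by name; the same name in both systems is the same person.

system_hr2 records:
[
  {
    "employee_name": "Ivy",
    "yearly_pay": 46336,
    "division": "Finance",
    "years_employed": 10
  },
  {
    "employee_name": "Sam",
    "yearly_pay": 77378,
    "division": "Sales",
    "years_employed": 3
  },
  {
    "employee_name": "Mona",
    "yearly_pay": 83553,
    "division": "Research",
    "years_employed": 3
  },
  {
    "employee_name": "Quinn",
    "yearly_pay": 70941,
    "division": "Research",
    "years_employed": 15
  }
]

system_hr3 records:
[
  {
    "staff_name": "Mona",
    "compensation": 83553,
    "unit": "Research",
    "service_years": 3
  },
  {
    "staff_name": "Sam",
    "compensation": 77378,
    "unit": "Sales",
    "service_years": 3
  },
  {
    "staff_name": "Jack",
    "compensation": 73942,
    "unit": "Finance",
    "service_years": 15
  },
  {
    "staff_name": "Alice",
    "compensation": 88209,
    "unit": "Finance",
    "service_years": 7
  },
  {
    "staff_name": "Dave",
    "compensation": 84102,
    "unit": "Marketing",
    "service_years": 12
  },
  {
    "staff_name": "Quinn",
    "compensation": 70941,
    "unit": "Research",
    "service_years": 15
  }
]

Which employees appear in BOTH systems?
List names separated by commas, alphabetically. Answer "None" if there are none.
Mona, Quinn, Sam

Schema mapping: "employee_name" (system_hr2) = "staff_name" (system_hr3) = employee name

Names in system_hr2: ['Ivy', 'Mona', 'Quinn', 'Sam']
Names in system_hr3: ['Alice', 'Dave', 'Jack', 'Mona', 'Quinn', 'Sam']

Intersection: ['Mona', 'Quinn', 'Sam']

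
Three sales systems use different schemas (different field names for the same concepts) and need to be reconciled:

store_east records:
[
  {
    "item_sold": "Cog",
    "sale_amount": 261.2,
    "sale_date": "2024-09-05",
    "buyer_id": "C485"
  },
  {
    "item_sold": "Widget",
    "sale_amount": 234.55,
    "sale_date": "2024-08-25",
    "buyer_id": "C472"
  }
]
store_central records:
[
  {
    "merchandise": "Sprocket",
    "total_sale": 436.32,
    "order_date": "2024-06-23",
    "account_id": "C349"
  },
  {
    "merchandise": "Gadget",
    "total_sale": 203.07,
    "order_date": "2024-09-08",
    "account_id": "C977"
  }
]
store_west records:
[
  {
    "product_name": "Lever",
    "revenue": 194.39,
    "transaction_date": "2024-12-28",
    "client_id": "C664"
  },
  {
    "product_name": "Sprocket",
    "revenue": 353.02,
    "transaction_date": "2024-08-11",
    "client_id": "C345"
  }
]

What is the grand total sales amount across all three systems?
1682.55

Schema reconciliation - all amount fields map to sale amount:

store_east (sale_amount): 495.75
store_central (total_sale): 639.39
store_west (revenue): 547.41

Grand total: 1682.55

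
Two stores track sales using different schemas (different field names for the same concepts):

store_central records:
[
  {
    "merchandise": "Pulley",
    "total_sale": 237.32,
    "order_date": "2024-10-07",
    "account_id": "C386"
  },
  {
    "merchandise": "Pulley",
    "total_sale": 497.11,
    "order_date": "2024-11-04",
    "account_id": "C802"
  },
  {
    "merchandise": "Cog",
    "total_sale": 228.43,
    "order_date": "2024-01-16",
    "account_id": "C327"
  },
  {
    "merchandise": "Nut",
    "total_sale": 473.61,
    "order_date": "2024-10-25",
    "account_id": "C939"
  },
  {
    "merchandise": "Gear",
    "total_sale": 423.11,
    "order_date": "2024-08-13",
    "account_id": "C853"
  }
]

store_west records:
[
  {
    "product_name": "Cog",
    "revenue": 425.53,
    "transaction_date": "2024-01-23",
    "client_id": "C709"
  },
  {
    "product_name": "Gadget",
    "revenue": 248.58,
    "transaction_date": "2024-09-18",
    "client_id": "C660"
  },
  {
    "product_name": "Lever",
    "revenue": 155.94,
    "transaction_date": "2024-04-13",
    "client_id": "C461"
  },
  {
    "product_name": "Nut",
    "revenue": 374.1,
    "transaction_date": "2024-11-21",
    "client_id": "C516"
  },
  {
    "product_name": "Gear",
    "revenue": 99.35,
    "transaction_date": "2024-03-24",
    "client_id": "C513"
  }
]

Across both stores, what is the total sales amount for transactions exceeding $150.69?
3063.73

Schema mapping: "total_sale" (store_central) = "revenue" (store_west) = sale amount

Sum of sales > $150.69 in store_central: 1859.58
Sum of sales > $150.69 in store_west: 1204.15

Total: 1859.58 + 1204.15 = 3063.73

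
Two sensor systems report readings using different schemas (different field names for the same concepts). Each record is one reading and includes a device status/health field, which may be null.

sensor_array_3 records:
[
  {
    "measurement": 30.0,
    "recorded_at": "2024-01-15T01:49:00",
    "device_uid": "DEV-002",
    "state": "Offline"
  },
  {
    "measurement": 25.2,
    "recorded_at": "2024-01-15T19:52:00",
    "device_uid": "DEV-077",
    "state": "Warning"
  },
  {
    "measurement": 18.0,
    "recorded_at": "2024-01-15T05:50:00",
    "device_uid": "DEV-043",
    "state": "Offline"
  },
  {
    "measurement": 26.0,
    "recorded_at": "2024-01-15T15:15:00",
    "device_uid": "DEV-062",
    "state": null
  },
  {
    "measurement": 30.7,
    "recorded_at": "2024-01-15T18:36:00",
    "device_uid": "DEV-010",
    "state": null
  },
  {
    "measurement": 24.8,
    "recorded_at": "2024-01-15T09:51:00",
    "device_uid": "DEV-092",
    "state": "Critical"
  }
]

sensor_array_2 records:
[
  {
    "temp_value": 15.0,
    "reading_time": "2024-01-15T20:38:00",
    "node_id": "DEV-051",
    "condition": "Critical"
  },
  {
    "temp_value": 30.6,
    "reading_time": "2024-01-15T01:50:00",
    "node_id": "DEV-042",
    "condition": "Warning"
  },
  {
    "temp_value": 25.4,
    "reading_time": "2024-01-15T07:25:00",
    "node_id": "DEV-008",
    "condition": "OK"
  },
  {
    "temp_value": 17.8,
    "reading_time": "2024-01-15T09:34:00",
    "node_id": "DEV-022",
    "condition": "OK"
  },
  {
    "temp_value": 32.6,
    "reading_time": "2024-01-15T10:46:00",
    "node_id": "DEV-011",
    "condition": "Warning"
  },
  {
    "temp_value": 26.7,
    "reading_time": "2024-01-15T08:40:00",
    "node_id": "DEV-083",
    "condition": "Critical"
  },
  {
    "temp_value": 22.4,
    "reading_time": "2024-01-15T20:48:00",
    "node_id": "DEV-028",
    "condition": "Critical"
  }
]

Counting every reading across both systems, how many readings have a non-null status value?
11

Schema mapping: "state" (sensor_array_3) = "condition" (sensor_array_2) = status

Non-null in sensor_array_3: 4
Non-null in sensor_array_2: 7

Total non-null: 4 + 7 = 11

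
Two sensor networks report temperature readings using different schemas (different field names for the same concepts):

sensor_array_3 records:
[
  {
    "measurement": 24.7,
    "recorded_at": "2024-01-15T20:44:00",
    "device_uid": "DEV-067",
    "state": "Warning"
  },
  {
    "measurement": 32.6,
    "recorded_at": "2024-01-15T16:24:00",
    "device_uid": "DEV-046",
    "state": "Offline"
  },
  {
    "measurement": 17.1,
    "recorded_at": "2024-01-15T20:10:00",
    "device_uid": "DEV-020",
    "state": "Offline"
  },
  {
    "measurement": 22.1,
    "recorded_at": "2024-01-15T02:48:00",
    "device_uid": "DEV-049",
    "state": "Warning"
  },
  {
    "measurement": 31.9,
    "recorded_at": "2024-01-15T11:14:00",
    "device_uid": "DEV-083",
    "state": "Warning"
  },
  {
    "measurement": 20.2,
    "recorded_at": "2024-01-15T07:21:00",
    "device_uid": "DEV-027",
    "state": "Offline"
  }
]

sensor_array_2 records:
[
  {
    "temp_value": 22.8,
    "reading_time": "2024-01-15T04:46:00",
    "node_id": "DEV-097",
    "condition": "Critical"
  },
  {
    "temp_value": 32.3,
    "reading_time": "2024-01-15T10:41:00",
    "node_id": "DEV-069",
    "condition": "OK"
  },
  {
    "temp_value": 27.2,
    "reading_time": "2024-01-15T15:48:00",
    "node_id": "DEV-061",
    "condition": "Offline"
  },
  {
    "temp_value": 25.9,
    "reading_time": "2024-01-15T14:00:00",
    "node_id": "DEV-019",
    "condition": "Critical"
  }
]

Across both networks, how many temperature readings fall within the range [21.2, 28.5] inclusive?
5

Schema mapping: "measurement" (sensor_array_3) = "temp_value" (sensor_array_2) = temperature

Readings in [21.2, 28.5] from sensor_array_3: 2
Readings in [21.2, 28.5] from sensor_array_2: 3

Total count: 2 + 3 = 5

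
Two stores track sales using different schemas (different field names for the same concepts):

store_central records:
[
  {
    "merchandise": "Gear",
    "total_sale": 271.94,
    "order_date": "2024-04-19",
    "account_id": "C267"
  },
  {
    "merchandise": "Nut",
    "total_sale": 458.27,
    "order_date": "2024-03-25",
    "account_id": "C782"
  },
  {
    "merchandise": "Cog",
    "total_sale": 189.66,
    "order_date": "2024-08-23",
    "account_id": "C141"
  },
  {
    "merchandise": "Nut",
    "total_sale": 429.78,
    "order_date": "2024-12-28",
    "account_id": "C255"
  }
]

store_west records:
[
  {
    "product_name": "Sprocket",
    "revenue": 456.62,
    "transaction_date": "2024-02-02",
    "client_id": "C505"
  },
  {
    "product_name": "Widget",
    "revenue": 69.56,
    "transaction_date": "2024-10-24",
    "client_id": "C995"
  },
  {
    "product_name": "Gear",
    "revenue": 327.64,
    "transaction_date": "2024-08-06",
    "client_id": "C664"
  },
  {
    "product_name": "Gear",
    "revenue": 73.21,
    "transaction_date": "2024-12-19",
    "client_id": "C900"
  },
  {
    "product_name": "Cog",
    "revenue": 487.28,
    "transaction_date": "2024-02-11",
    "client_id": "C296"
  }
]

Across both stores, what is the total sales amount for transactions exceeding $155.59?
2621.19

Schema mapping: "total_sale" (store_central) = "revenue" (store_west) = sale amount

Sum of sales > $155.59 in store_central: 1349.65
Sum of sales > $155.59 in store_west: 1271.54

Total: 1349.65 + 1271.54 = 2621.19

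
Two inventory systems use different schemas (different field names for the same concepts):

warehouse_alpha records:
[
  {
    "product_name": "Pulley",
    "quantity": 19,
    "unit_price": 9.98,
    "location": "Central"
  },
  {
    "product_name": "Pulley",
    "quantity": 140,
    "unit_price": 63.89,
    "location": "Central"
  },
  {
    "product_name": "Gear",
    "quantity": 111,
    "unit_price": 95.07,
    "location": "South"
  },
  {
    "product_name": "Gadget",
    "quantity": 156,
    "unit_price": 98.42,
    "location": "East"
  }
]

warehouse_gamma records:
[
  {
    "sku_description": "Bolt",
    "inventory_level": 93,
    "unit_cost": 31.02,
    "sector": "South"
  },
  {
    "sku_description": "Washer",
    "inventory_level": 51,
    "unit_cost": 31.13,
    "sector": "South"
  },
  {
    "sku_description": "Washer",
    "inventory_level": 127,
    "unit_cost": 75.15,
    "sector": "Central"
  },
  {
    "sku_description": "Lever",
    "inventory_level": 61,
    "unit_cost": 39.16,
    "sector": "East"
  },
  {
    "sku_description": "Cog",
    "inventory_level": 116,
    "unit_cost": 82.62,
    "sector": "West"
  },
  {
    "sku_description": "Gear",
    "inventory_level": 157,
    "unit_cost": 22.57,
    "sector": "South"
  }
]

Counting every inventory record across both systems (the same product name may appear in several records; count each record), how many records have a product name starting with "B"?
1

Schema mapping: "product_name" (warehouse_alpha) = "sku_description" (warehouse_gamma) = product name

Records with product name starting with "B" in warehouse_alpha: 0
Records with product name starting with "B" in warehouse_gamma: 1

Total: 0 + 1 = 1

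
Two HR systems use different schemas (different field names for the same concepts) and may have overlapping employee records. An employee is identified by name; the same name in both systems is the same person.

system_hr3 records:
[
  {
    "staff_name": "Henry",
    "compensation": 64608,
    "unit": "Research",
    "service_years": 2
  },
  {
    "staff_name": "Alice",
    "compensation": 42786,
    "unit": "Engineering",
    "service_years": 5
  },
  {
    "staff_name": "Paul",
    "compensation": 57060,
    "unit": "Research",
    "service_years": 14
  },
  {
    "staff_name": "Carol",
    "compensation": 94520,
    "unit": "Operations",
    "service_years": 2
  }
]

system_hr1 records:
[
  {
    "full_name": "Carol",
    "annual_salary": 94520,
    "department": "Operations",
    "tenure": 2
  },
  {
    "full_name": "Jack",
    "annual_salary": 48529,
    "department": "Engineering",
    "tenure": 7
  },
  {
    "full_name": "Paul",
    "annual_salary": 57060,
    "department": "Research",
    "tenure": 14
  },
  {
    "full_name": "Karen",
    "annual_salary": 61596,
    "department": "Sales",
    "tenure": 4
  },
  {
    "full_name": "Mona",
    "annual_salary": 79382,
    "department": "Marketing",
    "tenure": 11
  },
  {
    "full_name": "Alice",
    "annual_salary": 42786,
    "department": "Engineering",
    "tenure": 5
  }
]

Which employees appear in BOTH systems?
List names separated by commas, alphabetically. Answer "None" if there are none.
Alice, Carol, Paul

Schema mapping: "staff_name" (system_hr3) = "full_name" (system_hr1) = employee name

Names in system_hr3: ['Alice', 'Carol', 'Henry', 'Paul']
Names in system_hr1: ['Alice', 'Carol', 'Jack', 'Karen', 'Mona', 'Paul']

Intersection: ['Alice', 'Carol', 'Paul']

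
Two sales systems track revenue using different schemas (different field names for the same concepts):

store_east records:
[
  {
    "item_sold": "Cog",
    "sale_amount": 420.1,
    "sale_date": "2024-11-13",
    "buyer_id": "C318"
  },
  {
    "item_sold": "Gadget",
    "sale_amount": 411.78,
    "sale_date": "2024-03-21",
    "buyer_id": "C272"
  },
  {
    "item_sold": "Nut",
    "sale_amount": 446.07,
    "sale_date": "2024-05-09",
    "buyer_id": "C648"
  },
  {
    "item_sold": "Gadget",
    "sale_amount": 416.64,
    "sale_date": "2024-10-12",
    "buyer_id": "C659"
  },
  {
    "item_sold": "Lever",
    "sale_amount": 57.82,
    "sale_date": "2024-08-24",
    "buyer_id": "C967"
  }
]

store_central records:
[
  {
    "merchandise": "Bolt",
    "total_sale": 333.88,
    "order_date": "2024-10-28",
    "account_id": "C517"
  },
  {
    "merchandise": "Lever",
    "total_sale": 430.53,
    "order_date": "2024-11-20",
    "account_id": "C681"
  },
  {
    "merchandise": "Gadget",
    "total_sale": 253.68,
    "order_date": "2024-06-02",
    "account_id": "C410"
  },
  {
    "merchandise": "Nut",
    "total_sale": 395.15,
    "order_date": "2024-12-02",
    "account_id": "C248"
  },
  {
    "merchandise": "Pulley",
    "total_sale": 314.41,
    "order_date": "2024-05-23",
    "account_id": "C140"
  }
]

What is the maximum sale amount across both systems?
446.07

Reconcile: "sale_amount" (store_east) = "total_sale" (store_central) = sale amount

Maximum in store_east: 446.07
Maximum in store_central: 430.53

Overall maximum: max(446.07, 430.53) = 446.07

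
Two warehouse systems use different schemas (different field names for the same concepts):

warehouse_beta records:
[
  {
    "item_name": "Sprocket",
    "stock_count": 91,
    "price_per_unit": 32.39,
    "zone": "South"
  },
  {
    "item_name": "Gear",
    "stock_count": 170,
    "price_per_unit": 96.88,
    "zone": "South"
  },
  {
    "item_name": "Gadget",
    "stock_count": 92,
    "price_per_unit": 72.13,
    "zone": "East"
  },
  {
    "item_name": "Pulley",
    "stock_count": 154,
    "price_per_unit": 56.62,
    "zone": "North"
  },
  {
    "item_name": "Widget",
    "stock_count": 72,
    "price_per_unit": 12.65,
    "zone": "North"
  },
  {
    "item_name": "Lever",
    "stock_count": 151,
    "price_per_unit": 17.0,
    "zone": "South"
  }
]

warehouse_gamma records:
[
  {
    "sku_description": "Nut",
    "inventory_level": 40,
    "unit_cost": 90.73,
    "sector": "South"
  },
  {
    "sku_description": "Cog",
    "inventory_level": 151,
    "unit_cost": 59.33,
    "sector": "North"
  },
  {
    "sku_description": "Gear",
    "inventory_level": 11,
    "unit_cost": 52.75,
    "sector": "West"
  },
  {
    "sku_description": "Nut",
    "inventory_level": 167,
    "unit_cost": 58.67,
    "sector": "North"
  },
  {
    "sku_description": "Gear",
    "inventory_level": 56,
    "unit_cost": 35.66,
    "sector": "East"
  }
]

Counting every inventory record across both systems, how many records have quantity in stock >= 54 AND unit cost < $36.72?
4

Schema mappings:
- "stock_count" (warehouse_beta) = "inventory_level" (warehouse_gamma) = quantity
- "price_per_unit" (warehouse_beta) = "unit_cost" (warehouse_gamma) = unit cost

Records meeting both conditions in warehouse_beta: 3
Records meeting both conditions in warehouse_gamma: 1

Total: 3 + 1 = 4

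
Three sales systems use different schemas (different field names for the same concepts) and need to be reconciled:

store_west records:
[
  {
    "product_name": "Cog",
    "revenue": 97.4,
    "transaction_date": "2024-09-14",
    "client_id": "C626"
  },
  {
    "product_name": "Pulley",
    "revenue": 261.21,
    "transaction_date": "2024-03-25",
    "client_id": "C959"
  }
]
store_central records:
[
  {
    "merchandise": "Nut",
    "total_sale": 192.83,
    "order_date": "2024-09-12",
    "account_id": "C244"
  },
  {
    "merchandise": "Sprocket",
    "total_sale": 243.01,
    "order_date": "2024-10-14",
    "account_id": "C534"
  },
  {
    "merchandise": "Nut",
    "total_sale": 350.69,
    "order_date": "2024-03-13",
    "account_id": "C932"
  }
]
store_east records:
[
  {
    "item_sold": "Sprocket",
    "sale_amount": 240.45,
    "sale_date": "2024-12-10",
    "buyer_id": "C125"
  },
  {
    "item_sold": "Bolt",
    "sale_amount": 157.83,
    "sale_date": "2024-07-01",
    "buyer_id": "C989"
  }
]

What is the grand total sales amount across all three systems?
1543.42

Schema reconciliation - all amount fields map to sale amount:

store_west (revenue): 358.61
store_central (total_sale): 786.53
store_east (sale_amount): 398.28

Grand total: 1543.42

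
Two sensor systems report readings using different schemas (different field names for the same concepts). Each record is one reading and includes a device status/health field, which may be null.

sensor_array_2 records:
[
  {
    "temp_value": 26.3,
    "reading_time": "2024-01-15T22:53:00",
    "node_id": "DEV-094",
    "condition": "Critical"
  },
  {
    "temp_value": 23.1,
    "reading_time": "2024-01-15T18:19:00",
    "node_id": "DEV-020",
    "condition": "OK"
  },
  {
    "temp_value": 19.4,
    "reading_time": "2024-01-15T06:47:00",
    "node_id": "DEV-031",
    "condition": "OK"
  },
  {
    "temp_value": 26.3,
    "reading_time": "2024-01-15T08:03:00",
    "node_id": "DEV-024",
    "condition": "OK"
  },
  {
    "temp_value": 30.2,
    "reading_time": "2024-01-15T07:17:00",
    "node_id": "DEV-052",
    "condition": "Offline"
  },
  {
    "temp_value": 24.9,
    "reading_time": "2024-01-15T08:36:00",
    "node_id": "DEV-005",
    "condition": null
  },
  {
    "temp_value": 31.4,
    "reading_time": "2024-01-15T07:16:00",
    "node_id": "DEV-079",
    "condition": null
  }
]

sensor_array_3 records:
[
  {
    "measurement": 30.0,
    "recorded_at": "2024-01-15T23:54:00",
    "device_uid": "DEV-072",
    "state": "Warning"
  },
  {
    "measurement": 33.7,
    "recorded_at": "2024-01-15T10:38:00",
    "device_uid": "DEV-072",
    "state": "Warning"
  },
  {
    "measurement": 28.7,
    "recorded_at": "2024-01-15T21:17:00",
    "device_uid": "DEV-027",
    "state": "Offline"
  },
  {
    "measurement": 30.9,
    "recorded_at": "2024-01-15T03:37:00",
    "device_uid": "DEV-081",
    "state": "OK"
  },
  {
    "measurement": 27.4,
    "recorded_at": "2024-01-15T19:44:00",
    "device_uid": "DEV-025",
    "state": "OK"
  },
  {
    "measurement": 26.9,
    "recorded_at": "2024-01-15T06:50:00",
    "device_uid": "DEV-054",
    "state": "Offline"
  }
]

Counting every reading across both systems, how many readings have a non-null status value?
11

Schema mapping: "condition" (sensor_array_2) = "state" (sensor_array_3) = status

Non-null in sensor_array_2: 5
Non-null in sensor_array_3: 6

Total non-null: 5 + 6 = 11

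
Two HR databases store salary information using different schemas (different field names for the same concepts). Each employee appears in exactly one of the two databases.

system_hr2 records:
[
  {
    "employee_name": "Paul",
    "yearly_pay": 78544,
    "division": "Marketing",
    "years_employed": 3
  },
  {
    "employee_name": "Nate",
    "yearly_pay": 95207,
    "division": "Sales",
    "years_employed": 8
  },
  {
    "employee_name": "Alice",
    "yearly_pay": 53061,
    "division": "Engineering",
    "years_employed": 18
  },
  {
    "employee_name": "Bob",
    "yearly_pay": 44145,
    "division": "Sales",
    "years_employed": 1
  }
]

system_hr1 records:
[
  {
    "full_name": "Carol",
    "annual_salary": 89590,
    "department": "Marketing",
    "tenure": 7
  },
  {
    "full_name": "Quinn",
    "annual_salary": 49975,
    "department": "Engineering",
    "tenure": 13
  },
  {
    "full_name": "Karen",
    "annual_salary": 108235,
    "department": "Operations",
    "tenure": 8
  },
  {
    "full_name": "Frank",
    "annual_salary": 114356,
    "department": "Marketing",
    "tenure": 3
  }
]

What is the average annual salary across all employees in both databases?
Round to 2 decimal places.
79139.13

Schema mapping: "yearly_pay" (system_hr2) = "annual_salary" (system_hr1) = annual salary

All salaries: [78544, 95207, 53061, 44145, 89590, 49975, 108235, 114356]
Sum: 633113
Count: 8
Average: 633113 / 8 = 79139.13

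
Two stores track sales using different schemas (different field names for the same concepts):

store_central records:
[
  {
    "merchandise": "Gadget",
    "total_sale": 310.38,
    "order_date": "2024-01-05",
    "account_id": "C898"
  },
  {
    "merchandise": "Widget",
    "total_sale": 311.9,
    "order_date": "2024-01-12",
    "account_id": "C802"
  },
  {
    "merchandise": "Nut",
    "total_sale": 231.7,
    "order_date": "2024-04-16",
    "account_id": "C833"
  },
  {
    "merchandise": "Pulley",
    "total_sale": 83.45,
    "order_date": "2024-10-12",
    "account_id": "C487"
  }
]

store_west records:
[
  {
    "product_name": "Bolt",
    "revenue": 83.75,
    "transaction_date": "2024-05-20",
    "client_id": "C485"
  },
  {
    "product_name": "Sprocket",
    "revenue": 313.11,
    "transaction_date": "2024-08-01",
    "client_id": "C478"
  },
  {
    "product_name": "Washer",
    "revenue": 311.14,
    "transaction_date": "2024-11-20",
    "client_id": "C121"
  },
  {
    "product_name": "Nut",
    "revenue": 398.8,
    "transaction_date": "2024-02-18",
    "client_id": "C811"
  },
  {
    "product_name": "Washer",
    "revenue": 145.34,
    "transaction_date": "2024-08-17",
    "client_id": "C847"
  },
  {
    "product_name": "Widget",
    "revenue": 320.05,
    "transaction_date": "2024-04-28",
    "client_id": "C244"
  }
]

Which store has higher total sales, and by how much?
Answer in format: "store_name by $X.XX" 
store_west by $634.76

Schema mapping: "total_sale" (store_central) = "revenue" (store_west) = sale amount

Total for store_central: 937.43
Total for store_west: 1572.19

Difference: |937.43 - 1572.19| = 634.76
store_west has higher sales by $634.76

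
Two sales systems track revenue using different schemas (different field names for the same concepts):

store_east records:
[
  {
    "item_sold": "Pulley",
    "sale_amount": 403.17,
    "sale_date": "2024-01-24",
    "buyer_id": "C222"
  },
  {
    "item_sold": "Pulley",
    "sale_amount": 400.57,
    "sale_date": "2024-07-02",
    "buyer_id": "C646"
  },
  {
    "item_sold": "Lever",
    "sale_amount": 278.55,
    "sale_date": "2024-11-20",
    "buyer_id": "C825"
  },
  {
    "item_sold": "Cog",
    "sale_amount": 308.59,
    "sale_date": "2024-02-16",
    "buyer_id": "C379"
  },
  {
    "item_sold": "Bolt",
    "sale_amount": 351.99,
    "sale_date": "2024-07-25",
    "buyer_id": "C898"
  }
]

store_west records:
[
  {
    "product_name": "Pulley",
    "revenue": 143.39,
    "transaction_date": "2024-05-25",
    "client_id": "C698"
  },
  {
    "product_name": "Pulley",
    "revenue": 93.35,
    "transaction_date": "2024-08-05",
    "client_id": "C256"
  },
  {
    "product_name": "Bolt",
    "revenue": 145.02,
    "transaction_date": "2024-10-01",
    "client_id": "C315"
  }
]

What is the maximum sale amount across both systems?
403.17

Reconcile: "sale_amount" (store_east) = "revenue" (store_west) = sale amount

Maximum in store_east: 403.17
Maximum in store_west: 145.02

Overall maximum: max(403.17, 145.02) = 403.17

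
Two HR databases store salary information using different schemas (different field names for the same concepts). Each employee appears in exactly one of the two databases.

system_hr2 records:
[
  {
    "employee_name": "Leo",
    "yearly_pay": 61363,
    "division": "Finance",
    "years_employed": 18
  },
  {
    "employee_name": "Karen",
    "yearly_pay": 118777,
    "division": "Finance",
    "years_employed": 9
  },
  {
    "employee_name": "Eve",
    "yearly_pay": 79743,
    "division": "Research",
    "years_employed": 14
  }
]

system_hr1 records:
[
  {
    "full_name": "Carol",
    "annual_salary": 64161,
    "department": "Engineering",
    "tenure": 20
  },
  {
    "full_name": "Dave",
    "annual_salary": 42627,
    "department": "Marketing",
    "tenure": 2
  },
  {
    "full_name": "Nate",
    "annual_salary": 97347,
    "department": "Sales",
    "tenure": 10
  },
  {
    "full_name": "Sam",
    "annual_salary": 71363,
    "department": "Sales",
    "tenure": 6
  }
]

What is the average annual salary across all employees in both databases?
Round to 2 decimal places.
76483.00

Schema mapping: "yearly_pay" (system_hr2) = "annual_salary" (system_hr1) = annual salary

All salaries: [61363, 118777, 79743, 64161, 42627, 97347, 71363]
Sum: 535381
Count: 7
Average: 535381 / 7 = 76483.00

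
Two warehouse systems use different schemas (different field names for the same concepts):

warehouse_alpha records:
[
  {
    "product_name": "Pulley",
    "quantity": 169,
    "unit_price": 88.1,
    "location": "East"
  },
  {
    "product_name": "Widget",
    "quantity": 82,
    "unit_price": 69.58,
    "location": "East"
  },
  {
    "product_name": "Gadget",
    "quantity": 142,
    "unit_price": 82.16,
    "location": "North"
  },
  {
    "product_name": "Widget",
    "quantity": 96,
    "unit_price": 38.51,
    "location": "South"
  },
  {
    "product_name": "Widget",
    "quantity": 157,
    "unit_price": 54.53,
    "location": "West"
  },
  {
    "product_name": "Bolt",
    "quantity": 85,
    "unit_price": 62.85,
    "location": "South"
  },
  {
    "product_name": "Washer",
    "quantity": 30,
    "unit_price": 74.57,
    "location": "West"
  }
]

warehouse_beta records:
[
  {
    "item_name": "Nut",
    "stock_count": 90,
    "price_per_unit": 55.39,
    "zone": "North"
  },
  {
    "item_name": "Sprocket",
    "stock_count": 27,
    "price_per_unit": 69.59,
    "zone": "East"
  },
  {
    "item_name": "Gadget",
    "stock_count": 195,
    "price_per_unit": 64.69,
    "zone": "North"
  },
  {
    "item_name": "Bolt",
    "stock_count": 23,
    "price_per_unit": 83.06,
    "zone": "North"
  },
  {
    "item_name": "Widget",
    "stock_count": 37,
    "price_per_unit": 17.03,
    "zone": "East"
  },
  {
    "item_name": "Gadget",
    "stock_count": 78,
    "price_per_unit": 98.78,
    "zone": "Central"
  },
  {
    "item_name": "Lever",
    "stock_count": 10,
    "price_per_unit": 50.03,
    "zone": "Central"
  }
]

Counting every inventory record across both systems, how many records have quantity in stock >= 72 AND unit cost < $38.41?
0

Schema mappings:
- "quantity" (warehouse_alpha) = "stock_count" (warehouse_beta) = quantity
- "unit_price" (warehouse_alpha) = "price_per_unit" (warehouse_beta) = unit cost

Records meeting both conditions in warehouse_alpha: 0
Records meeting both conditions in warehouse_beta: 0

Total: 0 + 0 = 0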